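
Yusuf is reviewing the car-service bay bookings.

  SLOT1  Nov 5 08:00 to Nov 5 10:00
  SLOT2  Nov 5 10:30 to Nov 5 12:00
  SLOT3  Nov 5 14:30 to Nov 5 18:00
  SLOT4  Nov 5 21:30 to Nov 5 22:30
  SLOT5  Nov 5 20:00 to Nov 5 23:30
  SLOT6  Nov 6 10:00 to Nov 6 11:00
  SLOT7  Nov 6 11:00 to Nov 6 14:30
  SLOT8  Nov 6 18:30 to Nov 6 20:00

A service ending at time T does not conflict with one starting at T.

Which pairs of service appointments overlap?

Two intervals overlap when each starts before the other ends.
Sorted by start: SLOT1, SLOT2, SLOT3, SLOT5, SLOT4, SLOT6, SLOT7, SLOT8.
SLOT2 starts after SLOT1 ends, so nothing later overlaps SLOT1 either.
SLOT3 starts after SLOT2 ends, so nothing later overlaps SLOT2 either.
SLOT5 starts after SLOT3 ends, so nothing later overlaps SLOT3 either.
SLOT4 starts before SLOT5 ends → SLOT5 and SLOT4 overlap.
SLOT6 starts after SLOT5 ends, so nothing later overlaps SLOT5 either.
SLOT6 starts after SLOT4 ends, so nothing later overlaps SLOT4 either.
SLOT7 starts exactly when SLOT6 ends (back-to-back, no overlap), so nothing later overlaps SLOT6 either.
SLOT8 starts after SLOT7 ends.

SLOT4 & SLOT5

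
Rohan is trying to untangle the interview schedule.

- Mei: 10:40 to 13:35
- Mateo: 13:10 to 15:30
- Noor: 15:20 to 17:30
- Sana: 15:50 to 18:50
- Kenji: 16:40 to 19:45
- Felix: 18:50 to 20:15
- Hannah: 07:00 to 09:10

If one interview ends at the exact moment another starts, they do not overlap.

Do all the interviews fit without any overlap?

Sorted by start: Hannah, Mei, Mateo, Noor, Sana, Kenji, Felix.
Mei starts after Hannah ends — done with Hannah.
Mateo starts before Mei ends → Mei and Mateo overlap.
That's a conflict, so the schedule is not conflict-free.

No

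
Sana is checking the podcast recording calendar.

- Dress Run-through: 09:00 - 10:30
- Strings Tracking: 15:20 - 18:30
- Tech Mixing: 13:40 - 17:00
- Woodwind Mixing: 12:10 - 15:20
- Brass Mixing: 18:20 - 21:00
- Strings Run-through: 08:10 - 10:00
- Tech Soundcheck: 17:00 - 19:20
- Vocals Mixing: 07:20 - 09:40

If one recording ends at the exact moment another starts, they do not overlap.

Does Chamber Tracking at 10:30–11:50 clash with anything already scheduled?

No — it doesn't clash with anything

Vocals Mixing: ends 09:40 at or before Chamber Tracking starts 10:30 → clear.
Strings Run-through: ends 10:00 at or before Chamber Tracking starts 10:30 → clear.
Dress Run-through: ends 10:30 at or before Chamber Tracking starts 10:30 → clear.
Woodwind Mixing: starts 12:10 at or after Chamber Tracking ends 11:50 → clear.
Tech Mixing: starts 13:40 at or after Chamber Tracking ends 11:50 → clear.
Strings Tracking: starts 15:20 at or after Chamber Tracking ends 11:50 → clear.
Tech Soundcheck: starts 17:00 at or after Chamber Tracking ends 11:50 → clear.
Brass Mixing: starts 18:20 at or after Chamber Tracking ends 11:50 → clear.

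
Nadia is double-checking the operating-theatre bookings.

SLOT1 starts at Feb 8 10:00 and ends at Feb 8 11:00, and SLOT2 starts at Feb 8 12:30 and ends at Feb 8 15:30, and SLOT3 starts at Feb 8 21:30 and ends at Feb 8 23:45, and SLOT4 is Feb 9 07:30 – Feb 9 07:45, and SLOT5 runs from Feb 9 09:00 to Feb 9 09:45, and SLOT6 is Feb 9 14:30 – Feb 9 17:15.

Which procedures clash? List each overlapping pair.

Check each pair: they overlap iff neither finishes before the other starts.
Sorted by start: SLOT1, SLOT2, SLOT3, SLOT4, SLOT5, SLOT6.
SLOT2 starts after SLOT1 ends; SLOT1 is clear from here.
SLOT3 starts after SLOT2 ends; SLOT2 is clear from here.
SLOT4 starts after SLOT3 ends; SLOT3 is clear from here.
SLOT5 starts after SLOT4 ends; SLOT4 is clear from here.
SLOT6 starts after SLOT5 ends.

no conflicts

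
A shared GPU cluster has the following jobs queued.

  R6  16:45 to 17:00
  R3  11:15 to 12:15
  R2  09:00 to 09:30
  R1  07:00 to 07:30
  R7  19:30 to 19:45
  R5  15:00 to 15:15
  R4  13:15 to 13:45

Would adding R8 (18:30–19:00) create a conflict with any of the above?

R1: ends 07:30 at or before R8 starts 18:30 → clear.
R2: ends 09:30 at or before R8 starts 18:30 → clear.
R3: ends 12:15 at or before R8 starts 18:30 → clear.
R4: ends 13:45 at or before R8 starts 18:30 → clear.
R5: ends 15:15 at or before R8 starts 18:30 → clear.
R6: ends 17:00 at or before R8 starts 18:30 → clear.
R7: starts 19:30 at or after R8 ends 19:00 → clear.

No — it doesn't clash with anything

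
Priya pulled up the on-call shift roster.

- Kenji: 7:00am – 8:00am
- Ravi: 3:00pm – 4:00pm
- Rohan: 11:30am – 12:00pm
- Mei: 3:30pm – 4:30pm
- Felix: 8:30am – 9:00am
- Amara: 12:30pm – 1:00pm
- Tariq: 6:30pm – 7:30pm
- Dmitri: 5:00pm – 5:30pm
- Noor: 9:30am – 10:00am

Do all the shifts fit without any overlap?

No

Sorted by start: Kenji, Felix, Noor, Rohan, Amara, Ravi, Mei, Dmitri, Tariq.
Felix starts after Kenji ends; Kenji is clear from here.
Noor starts after Felix ends; Felix is clear from here.
Rohan starts after Noor ends; Noor is clear from here.
Amara starts after Rohan ends; Rohan is clear from here.
Ravi starts after Amara ends; Amara is clear from here.
Mei starts before Ravi ends → Ravi and Mei overlap.
That's a conflict, so the schedule is not conflict-free.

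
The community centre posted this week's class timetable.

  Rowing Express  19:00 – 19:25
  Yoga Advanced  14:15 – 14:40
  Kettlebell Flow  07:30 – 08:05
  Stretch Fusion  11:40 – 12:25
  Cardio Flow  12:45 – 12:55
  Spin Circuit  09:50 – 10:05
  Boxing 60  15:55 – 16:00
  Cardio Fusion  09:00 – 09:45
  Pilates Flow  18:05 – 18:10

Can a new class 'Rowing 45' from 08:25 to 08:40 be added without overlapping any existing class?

Yes — the slot is free

Kettlebell Flow: ends 08:05 at or before Rowing 45 starts 08:25 → clear.
Cardio Fusion: starts 09:00 at or after Rowing 45 ends 08:40 → clear.
Spin Circuit: starts 09:50 at or after Rowing 45 ends 08:40 → clear.
Stretch Fusion: starts 11:40 at or after Rowing 45 ends 08:40 → clear.
Cardio Flow: starts 12:45 at or after Rowing 45 ends 08:40 → clear.
Yoga Advanced: starts 14:15 at or after Rowing 45 ends 08:40 → clear.
Boxing 60: starts 15:55 at or after Rowing 45 ends 08:40 → clear.
Pilates Flow: starts 18:05 at or after Rowing 45 ends 08:40 → clear.
Rowing Express: starts 19:00 at or after Rowing 45 ends 08:40 → clear.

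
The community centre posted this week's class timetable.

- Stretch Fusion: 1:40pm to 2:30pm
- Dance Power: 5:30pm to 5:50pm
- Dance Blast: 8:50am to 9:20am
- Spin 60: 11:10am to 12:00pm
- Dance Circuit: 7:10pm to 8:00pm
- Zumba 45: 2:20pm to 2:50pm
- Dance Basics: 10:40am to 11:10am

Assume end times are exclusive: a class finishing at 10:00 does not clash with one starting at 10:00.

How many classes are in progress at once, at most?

Sort all start/end points and keep a running count:
8:50am start Dance Blast → 1
9:20am end Dance Blast → 0
10:40am start Dance Basics → 1
11:10am end Dance Basics → 0
11:10am start Spin 60 → 1
12:00pm end Spin 60 → 0
1:40pm start Stretch Fusion → 1
2:20pm start Zumba 45 → 2
2:30pm end Stretch Fusion → 1
2:50pm end Zumba 45 → 0
5:30pm start Dance Power → 1
5:50pm end Dance Power → 0
7:10pm start Dance Circuit → 1
8:00pm end Dance Circuit → 0
Peak is 2, at 2:20pm (Stretch Fusion, Zumba 45).

2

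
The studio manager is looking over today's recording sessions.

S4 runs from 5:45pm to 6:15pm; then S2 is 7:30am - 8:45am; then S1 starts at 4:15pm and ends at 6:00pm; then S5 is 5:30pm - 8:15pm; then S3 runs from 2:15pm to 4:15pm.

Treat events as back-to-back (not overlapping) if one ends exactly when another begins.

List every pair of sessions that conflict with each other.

S1 & S4, S1 & S5, S4 & S5

Sorted by start: S2, S3, S1, S5, S4.
S3 starts after S2 ends — done with S2.
S1 starts exactly when S3 ends (back-to-back, no overlap) — done with S3.
S5 starts before S1 ends → S1 and S5 overlap.
S4 starts before S1 ends → S1 and S4 overlap.
S4 starts before S5 ends → S5 and S4 overlap.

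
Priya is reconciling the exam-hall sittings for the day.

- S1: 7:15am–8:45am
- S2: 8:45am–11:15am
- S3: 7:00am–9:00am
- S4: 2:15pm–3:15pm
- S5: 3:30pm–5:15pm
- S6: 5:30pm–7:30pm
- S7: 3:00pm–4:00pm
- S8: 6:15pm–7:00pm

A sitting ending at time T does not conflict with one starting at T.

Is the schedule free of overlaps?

No

Sorted by start: S3, S1, S2, S4, S7, S5, S6, S8.
S1 starts before S3 ends → S3 and S1 overlap.
That's a conflict, so the schedule is not conflict-free.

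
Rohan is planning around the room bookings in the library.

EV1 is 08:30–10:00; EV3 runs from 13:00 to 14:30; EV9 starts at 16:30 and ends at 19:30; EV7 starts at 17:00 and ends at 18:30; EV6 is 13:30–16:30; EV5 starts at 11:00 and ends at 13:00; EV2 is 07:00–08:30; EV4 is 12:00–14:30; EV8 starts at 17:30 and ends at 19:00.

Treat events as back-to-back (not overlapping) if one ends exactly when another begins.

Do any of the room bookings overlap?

Yes

Sorted by start: EV2, EV1, EV5, EV4, EV3, EV6, EV9, EV7, EV8.
EV1 starts exactly when EV2 ends (back-to-back, no overlap), so EV2 has no further overlaps.
EV5 starts after EV1 ends, so EV1 has no further overlaps.
EV4 starts before EV5 ends → EV5 and EV4 overlap.
That's a conflict, so the schedule is not conflict-free.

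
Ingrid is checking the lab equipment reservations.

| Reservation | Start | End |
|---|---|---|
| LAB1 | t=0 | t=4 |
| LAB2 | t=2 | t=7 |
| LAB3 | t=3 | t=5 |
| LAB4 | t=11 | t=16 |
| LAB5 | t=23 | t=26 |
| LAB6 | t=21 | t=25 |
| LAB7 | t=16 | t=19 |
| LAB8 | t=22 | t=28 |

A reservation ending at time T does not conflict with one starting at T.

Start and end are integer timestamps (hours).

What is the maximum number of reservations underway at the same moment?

Sweep the timeline, counting +1 at each start and −1 at each end (ends before starts at a tie):
t=0 start LAB1 → 1
t=2 start LAB2 → 2
t=3 start LAB3 → 3
t=4 end LAB1 → 2
t=5 end LAB3 → 1
t=7 end LAB2 → 0
t=11 start LAB4 → 1
t=16 end LAB4 → 0
t=16 start LAB7 → 1
t=19 end LAB7 → 0
t=21 start LAB6 → 1
t=22 start LAB8 → 2
t=23 start LAB5 → 3
t=25 end LAB6 → 2
t=26 end LAB5 → 1
t=28 end LAB8 → 0
Peak is 3, at t=3 (LAB1, LAB2, LAB3).

3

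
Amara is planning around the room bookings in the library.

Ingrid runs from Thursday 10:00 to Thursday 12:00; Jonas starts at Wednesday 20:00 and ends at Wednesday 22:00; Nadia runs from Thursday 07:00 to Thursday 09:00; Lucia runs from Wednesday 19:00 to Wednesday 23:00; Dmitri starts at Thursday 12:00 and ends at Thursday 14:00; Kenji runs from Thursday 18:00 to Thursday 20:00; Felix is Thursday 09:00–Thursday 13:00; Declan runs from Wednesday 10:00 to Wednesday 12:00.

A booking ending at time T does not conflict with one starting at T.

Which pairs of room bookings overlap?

Dmitri & Felix, Felix & Ingrid, Jonas & Lucia

Sorted by start: Declan, Lucia, Jonas, Nadia, Felix, Ingrid, Dmitri, Kenji.
Lucia starts after Declan ends, so nothing later overlaps Declan either.
Jonas starts before Lucia ends → Lucia and Jonas overlap.
Nadia starts after Lucia ends, so nothing later overlaps Lucia either.
Nadia starts after Jonas ends, so nothing later overlaps Jonas either.
Felix starts exactly when Nadia ends (back-to-back, no overlap), so nothing later overlaps Nadia either.
Ingrid starts before Felix ends → Felix and Ingrid overlap.
Dmitri starts before Felix ends → Felix and Dmitri overlap.
Kenji starts after Felix ends.
Dmitri starts exactly when Ingrid ends (back-to-back, no overlap), so nothing later overlaps Ingrid either.
Kenji starts after Dmitri ends.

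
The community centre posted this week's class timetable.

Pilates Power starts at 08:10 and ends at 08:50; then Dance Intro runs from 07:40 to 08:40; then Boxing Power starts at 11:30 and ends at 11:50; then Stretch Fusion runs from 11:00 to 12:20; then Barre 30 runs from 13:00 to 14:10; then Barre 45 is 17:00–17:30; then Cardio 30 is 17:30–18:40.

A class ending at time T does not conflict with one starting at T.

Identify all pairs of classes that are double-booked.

Sorted by start: Dance Intro, Pilates Power, Stretch Fusion, Boxing Power, Barre 30, Barre 45, Cardio 30.
Pilates Power starts before Dance Intro ends → Dance Intro and Pilates Power overlap.
Stretch Fusion starts after Dance Intro ends; Dance Intro is clear from here.
Stretch Fusion starts after Pilates Power ends; Pilates Power is clear from here.
Boxing Power starts before Stretch Fusion ends → Stretch Fusion and Boxing Power overlap.
Barre 30 starts after Stretch Fusion ends; Stretch Fusion is clear from here.
Barre 30 starts after Boxing Power ends; Boxing Power is clear from here.
Barre 45 starts after Barre 30 ends; Barre 30 is clear from here.
Cardio 30 starts exactly when Barre 45 ends (back-to-back, no overlap).

Boxing Power & Stretch Fusion, Dance Intro & Pilates Power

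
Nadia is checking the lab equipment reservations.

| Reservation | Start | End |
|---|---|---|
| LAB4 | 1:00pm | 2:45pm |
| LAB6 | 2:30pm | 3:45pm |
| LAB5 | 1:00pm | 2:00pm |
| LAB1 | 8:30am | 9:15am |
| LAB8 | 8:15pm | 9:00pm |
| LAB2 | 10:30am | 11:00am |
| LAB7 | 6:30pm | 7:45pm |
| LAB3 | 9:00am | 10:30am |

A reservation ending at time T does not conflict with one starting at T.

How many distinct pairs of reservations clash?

3

Sorted by start: LAB1, LAB3, LAB2, LAB4, LAB5, LAB6, LAB7, LAB8.
LAB3 starts before LAB1 ends → LAB1 and LAB3 overlap.
LAB2 starts after LAB1 ends, so LAB1 has no further overlaps.
LAB2 starts exactly when LAB3 ends (back-to-back, no overlap), so LAB3 has no further overlaps.
LAB4 starts after LAB2 ends, so LAB2 has no further overlaps.
LAB5 starts before LAB4 ends → LAB4 and LAB5 overlap.
LAB6 starts before LAB4 ends → LAB4 and LAB6 overlap.
LAB7 starts after LAB4 ends, so LAB4 has no further overlaps.
LAB6 starts after LAB5 ends, so LAB5 has no further overlaps.
LAB7 starts after LAB6 ends, so LAB6 has no further overlaps.
LAB8 starts after LAB7 ends.
Overlapping pairs: LAB1 & LAB3, LAB4 & LAB5, LAB4 & LAB6 — 3 in total.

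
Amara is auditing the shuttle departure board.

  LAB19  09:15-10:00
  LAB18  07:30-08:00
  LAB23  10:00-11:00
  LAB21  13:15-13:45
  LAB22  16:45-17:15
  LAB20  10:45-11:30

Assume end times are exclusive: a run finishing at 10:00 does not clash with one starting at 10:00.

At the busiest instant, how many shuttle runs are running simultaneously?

Walk through starts and ends in time order (an end at T is processed before a start at T):
07:30 start LAB18 → 1
08:00 end LAB18 → 0
09:15 start LAB19 → 1
10:00 end LAB19 → 0
10:00 start LAB23 → 1
10:45 start LAB20 → 2
11:00 end LAB23 → 1
11:30 end LAB20 → 0
13:15 start LAB21 → 1
13:45 end LAB21 → 0
16:45 start LAB22 → 1
17:15 end LAB22 → 0
Peak is 2, at 10:45 (LAB20, LAB23).

2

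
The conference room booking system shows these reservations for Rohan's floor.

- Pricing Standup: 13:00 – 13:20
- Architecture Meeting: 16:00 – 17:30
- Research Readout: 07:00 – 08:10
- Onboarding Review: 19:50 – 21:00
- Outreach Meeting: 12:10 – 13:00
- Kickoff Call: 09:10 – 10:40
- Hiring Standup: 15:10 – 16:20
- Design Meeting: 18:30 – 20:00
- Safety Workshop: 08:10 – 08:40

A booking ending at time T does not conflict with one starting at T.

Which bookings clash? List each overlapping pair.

Architecture Meeting & Hiring Standup, Design Meeting & Onboarding Review

Check each pair: they overlap iff neither finishes before the other starts.
Sorted by start: Research Readout, Safety Workshop, Kickoff Call, Outreach Meeting, Pricing Standup, Hiring Standup, Architecture Meeting, Design Meeting, Onboarding Review.
Safety Workshop starts exactly when Research Readout ends (back-to-back, no overlap); Research Readout is clear from here.
Kickoff Call starts after Safety Workshop ends; Safety Workshop is clear from here.
Outreach Meeting starts after Kickoff Call ends; Kickoff Call is clear from here.
Pricing Standup starts exactly when Outreach Meeting ends (back-to-back, no overlap); Outreach Meeting is clear from here.
Hiring Standup starts after Pricing Standup ends; Pricing Standup is clear from here.
Architecture Meeting starts before Hiring Standup ends → Hiring Standup and Architecture Meeting overlap.
Design Meeting starts after Hiring Standup ends; Hiring Standup is clear from here.
Design Meeting starts after Architecture Meeting ends; Architecture Meeting is clear from here.
Onboarding Review starts before Design Meeting ends → Design Meeting and Onboarding Review overlap.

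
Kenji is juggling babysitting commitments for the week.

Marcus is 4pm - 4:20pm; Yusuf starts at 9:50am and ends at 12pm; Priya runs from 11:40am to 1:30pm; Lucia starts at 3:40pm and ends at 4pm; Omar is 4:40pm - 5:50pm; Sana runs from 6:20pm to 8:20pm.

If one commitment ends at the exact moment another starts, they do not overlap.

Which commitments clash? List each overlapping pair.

Priya & Yusuf

Check each pair: they overlap iff neither finishes before the other starts.
Sorted by start: Yusuf, Priya, Lucia, Marcus, Omar, Sana.
Priya starts before Yusuf ends → Yusuf and Priya overlap.
Lucia starts after Yusuf ends, so nothing later overlaps Yusuf either.
Lucia starts after Priya ends, so nothing later overlaps Priya either.
Marcus starts exactly when Lucia ends (back-to-back, no overlap), so nothing later overlaps Lucia either.
Omar starts after Marcus ends, so nothing later overlaps Marcus either.
Sana starts after Omar ends.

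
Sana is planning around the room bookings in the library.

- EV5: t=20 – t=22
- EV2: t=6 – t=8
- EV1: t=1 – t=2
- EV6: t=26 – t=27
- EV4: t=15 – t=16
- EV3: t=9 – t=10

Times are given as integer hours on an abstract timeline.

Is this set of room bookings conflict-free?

Yes

Sorted by start: EV1, EV2, EV3, EV4, EV5, EV6.
EV2 starts after EV1 ends — done with EV1.
EV3 starts after EV2 ends — done with EV2.
EV4 starts after EV3 ends — done with EV3.
EV5 starts after EV4 ends — done with EV4.
EV6 starts after EV5 ends.
Every pair is clear; the schedule has no overlaps.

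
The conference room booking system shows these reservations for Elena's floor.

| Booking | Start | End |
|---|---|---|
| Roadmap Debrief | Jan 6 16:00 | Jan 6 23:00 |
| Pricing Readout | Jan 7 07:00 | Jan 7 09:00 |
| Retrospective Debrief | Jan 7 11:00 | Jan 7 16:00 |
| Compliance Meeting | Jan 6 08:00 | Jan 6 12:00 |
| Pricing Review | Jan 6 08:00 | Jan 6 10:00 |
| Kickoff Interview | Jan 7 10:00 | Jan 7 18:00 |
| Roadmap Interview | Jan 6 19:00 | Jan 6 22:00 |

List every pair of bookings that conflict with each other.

Sorted by start: Pricing Review, Compliance Meeting, Roadmap Debrief, Roadmap Interview, Pricing Readout, Kickoff Interview, Retrospective Debrief.
Compliance Meeting starts before Pricing Review ends → Pricing Review and Compliance Meeting overlap.
Roadmap Debrief starts after Pricing Review ends, so nothing later overlaps Pricing Review either.
Roadmap Debrief starts after Compliance Meeting ends, so nothing later overlaps Compliance Meeting either.
Roadmap Interview starts before Roadmap Debrief ends → Roadmap Debrief and Roadmap Interview overlap.
Pricing Readout starts after Roadmap Debrief ends, so nothing later overlaps Roadmap Debrief either.
Pricing Readout starts after Roadmap Interview ends, so nothing later overlaps Roadmap Interview either.
Kickoff Interview starts after Pricing Readout ends, so nothing later overlaps Pricing Readout either.
Retrospective Debrief starts before Kickoff Interview ends → Kickoff Interview and Retrospective Debrief overlap.

Compliance Meeting & Pricing Review, Kickoff Interview & Retrospective Debrief, Roadmap Debrief & Roadmap Interview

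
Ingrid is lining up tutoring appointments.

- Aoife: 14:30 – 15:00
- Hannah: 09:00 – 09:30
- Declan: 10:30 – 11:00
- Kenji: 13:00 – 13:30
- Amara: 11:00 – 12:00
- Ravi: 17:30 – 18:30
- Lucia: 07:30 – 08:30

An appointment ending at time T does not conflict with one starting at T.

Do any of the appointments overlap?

Check each pair: they overlap iff neither finishes before the other starts.
Sorted by start: Lucia, Hannah, Declan, Amara, Kenji, Aoife, Ravi.
Hannah starts after Lucia ends, so Lucia has no further overlaps.
Declan starts after Hannah ends, so Hannah has no further overlaps.
Amara starts exactly when Declan ends (back-to-back, no overlap), so Declan has no further overlaps.
Kenji starts after Amara ends, so Amara has no further overlaps.
Aoife starts after Kenji ends, so Kenji has no further overlaps.
Ravi starts after Aoife ends.
Every pair is clear; the schedule has no overlaps.

No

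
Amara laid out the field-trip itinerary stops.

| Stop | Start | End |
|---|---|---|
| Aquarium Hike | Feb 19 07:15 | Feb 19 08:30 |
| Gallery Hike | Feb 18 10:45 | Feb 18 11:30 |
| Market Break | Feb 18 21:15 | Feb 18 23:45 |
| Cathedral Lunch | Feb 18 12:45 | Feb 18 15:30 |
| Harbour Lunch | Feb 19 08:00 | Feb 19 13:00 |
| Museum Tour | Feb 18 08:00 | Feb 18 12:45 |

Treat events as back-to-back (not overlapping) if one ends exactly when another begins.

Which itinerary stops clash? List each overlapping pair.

Aquarium Hike & Harbour Lunch, Gallery Hike & Museum Tour

Sorted by start: Museum Tour, Gallery Hike, Cathedral Lunch, Market Break, Aquarium Hike, Harbour Lunch.
Gallery Hike starts before Museum Tour ends → Museum Tour and Gallery Hike overlap.
Cathedral Lunch starts exactly when Museum Tour ends (back-to-back, no overlap); Museum Tour is clear from here.
Cathedral Lunch starts after Gallery Hike ends; Gallery Hike is clear from here.
Market Break starts after Cathedral Lunch ends; Cathedral Lunch is clear from here.
Aquarium Hike starts after Market Break ends; Market Break is clear from here.
Harbour Lunch starts before Aquarium Hike ends → Aquarium Hike and Harbour Lunch overlap.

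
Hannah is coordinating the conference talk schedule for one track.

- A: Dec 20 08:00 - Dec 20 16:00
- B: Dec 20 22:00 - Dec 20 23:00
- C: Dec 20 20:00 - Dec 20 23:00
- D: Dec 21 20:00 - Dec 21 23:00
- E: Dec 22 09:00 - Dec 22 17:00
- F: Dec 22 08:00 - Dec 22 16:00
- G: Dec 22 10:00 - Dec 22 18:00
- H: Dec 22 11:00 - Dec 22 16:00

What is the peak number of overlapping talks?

4

Walk through starts and ends in time order (an end at T is processed before a start at T):
Dec 20 08:00 start A → 1
Dec 20 16:00 end A → 0
Dec 20 20:00 start C → 1
Dec 20 22:00 start B → 2
Dec 20 23:00 end B → 1
Dec 20 23:00 end C → 0
Dec 21 20:00 start D → 1
Dec 21 23:00 end D → 0
Dec 22 08:00 start F → 1
Dec 22 09:00 start E → 2
Dec 22 10:00 start G → 3
Dec 22 11:00 start H → 4
Dec 22 16:00 end F → 3
Dec 22 16:00 end H → 2
Dec 22 17:00 end E → 1
Dec 22 18:00 end G → 0
Peak is 4, at Dec 22 11:00 (E, F, G, H).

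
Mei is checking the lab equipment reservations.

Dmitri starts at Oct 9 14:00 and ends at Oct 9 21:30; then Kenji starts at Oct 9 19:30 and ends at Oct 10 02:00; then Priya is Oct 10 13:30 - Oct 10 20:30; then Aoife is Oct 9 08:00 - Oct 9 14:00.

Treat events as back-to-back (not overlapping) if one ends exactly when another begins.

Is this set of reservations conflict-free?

Sorted by start: Aoife, Dmitri, Kenji, Priya.
Dmitri starts exactly when Aoife ends (back-to-back, no overlap) — done with Aoife.
Kenji starts before Dmitri ends → Dmitri and Kenji overlap.
That's a conflict, so the schedule is not conflict-free.

No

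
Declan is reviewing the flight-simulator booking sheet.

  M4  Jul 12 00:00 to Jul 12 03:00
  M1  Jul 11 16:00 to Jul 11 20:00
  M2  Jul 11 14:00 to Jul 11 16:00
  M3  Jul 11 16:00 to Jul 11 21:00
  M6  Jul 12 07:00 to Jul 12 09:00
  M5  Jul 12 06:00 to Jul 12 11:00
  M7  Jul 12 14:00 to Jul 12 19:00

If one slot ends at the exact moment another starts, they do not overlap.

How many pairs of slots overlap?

Sorted by start: M2, M1, M3, M4, M5, M6, M7.
M1 starts exactly when M2 ends (back-to-back, no overlap), so M2 has no further overlaps.
M3 starts before M1 ends → M1 and M3 overlap.
M4 starts after M1 ends, so M1 has no further overlaps.
M4 starts after M3 ends, so M3 has no further overlaps.
M5 starts after M4 ends, so M4 has no further overlaps.
M6 starts before M5 ends → M5 and M6 overlap.
M7 starts after M5 ends.
M7 starts after M6 ends.
Overlapping pairs: M1 & M3, M5 & M6 — 2 in total.

2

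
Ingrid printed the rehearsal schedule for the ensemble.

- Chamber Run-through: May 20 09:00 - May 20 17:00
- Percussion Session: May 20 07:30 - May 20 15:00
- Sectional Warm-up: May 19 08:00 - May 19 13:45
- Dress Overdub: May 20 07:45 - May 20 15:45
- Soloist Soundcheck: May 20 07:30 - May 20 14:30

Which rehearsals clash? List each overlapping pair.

Chamber Run-through & Dress Overdub, Chamber Run-through & Percussion Session, Chamber Run-through & Soloist Soundcheck, Dress Overdub & Percussion Session, Dress Overdub & Soloist Soundcheck, Percussion Session & Soloist Soundcheck

Sorted by start: Sectional Warm-up, Percussion Session, Soloist Soundcheck, Dress Overdub, Chamber Run-through.
Percussion Session starts after Sectional Warm-up ends, so nothing later overlaps Sectional Warm-up either.
Soloist Soundcheck starts before Percussion Session ends → Percussion Session and Soloist Soundcheck overlap.
Dress Overdub starts before Percussion Session ends → Percussion Session and Dress Overdub overlap.
Chamber Run-through starts before Percussion Session ends → Percussion Session and Chamber Run-through overlap.
Dress Overdub starts before Soloist Soundcheck ends → Soloist Soundcheck and Dress Overdub overlap.
Chamber Run-through starts before Soloist Soundcheck ends → Soloist Soundcheck and Chamber Run-through overlap.
Chamber Run-through starts before Dress Overdub ends → Dress Overdub and Chamber Run-through overlap.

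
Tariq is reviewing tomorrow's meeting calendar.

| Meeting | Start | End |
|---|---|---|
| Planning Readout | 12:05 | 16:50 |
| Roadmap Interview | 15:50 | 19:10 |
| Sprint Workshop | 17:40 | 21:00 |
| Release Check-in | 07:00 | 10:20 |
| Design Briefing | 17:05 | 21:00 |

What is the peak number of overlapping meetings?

Sweep the timeline, counting +1 at each start and −1 at each end (ends before starts at a tie):
07:00 start Release Check-in → 1
10:20 end Release Check-in → 0
12:05 start Planning Readout → 1
15:50 start Roadmap Interview → 2
16:50 end Planning Readout → 1
17:05 start Design Briefing → 2
17:40 start Sprint Workshop → 3
19:10 end Roadmap Interview → 2
21:00 end Design Briefing → 1
21:00 end Sprint Workshop → 0
Peak is 3, at 17:40 (Design Briefing, Roadmap Interview, Sprint Workshop).

3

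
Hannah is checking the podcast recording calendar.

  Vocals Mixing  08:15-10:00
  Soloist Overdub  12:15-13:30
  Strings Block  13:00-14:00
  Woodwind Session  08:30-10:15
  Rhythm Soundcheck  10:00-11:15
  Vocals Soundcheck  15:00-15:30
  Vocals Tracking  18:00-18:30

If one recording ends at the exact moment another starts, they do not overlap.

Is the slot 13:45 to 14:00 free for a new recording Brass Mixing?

No — it overlaps Strings Block

Vocals Mixing: ends 10:00 at or before Brass Mixing starts 13:45 → clear.
Woodwind Session: ends 10:15 at or before Brass Mixing starts 13:45 → clear.
Rhythm Soundcheck: ends 11:15 at or before Brass Mixing starts 13:45 → clear.
Soloist Overdub: ends 13:30 at or before Brass Mixing starts 13:45 → clear.
Strings Block: starts 13:00 before Brass Mixing ends 14:00, and ends 14:00 after Brass Mixing starts 13:45 → overlap.
Vocals Soundcheck: starts 15:00 at or after Brass Mixing ends 14:00 → clear.
Vocals Tracking: starts 18:00 at or after Brass Mixing ends 14:00 → clear.
Brass Mixing overlaps Strings Block.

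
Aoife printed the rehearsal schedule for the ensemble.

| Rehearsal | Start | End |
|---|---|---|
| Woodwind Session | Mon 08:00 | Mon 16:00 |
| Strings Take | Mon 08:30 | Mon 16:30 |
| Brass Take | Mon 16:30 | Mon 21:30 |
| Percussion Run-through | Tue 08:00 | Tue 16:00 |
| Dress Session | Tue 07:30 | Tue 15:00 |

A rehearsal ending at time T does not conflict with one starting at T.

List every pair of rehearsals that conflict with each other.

Dress Session & Percussion Run-through, Strings Take & Woodwind Session

Sorted by start: Woodwind Session, Strings Take, Brass Take, Dress Session, Percussion Run-through.
Strings Take starts before Woodwind Session ends → Woodwind Session and Strings Take overlap.
Brass Take starts after Woodwind Session ends; Woodwind Session is clear from here.
Brass Take starts exactly when Strings Take ends (back-to-back, no overlap); Strings Take is clear from here.
Dress Session starts after Brass Take ends; Brass Take is clear from here.
Percussion Run-through starts before Dress Session ends → Dress Session and Percussion Run-through overlap.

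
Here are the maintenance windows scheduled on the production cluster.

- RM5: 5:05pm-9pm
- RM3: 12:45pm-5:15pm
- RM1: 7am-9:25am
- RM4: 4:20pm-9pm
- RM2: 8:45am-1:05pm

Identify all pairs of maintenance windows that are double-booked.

Sorted by start: RM1, RM2, RM3, RM4, RM5.
RM2 starts before RM1 ends → RM1 and RM2 overlap.
RM3 starts after RM1 ends — done with RM1.
RM3 starts before RM2 ends → RM2 and RM3 overlap.
RM4 starts after RM2 ends — done with RM2.
RM4 starts before RM3 ends → RM3 and RM4 overlap.
RM5 starts before RM3 ends → RM3 and RM5 overlap.
RM5 starts before RM4 ends → RM4 and RM5 overlap.

RM1 & RM2, RM2 & RM3, RM3 & RM4, RM3 & RM5, RM4 & RM5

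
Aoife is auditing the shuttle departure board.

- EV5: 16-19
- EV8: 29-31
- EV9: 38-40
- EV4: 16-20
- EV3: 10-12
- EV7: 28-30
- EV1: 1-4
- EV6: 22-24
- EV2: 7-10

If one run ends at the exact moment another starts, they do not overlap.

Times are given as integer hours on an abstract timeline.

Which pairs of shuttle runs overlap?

EV4 & EV5, EV7 & EV8

Sorted by start: EV1, EV2, EV3, EV4, EV5, EV6, EV7, EV8, EV9.
EV2 starts after EV1 ends; EV1 is clear from here.
EV3 starts exactly when EV2 ends (back-to-back, no overlap); EV2 is clear from here.
EV4 starts after EV3 ends; EV3 is clear from here.
EV5 starts before EV4 ends → EV4 and EV5 overlap.
EV6 starts after EV4 ends; EV4 is clear from here.
EV6 starts after EV5 ends; EV5 is clear from here.
EV7 starts after EV6 ends; EV6 is clear from here.
EV8 starts before EV7 ends → EV7 and EV8 overlap.
EV9 starts after EV7 ends.
EV9 starts after EV8 ends.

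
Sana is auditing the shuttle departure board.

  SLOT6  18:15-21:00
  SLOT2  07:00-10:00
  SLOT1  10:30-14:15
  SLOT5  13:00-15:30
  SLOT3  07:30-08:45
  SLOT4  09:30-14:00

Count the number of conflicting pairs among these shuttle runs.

5

Sorted by start: SLOT2, SLOT3, SLOT4, SLOT1, SLOT5, SLOT6.
SLOT3 starts before SLOT2 ends → SLOT2 and SLOT3 overlap.
SLOT4 starts before SLOT2 ends → SLOT2 and SLOT4 overlap.
SLOT1 starts after SLOT2 ends, so nothing later overlaps SLOT2 either.
SLOT4 starts after SLOT3 ends, so nothing later overlaps SLOT3 either.
SLOT1 starts before SLOT4 ends → SLOT4 and SLOT1 overlap.
SLOT5 starts before SLOT4 ends → SLOT4 and SLOT5 overlap.
SLOT6 starts after SLOT4 ends.
SLOT5 starts before SLOT1 ends → SLOT1 and SLOT5 overlap.
SLOT6 starts after SLOT1 ends.
SLOT6 starts after SLOT5 ends.
Overlapping pairs: SLOT1 & SLOT4, SLOT1 & SLOT5, SLOT2 & SLOT3, SLOT2 & SLOT4, SLOT4 & SLOT5 — 5 in total.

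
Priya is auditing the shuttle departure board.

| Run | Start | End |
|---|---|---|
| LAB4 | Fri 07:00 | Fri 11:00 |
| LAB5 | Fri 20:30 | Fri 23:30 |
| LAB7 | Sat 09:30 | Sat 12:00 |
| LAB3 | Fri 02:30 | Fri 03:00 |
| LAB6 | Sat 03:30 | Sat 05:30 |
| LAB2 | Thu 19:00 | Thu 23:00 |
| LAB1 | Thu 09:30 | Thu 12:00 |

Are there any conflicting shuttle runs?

No

Sorted by start: LAB1, LAB2, LAB3, LAB4, LAB5, LAB6, LAB7.
LAB2 starts after LAB1 ends; LAB1 is clear from here.
LAB3 starts after LAB2 ends; LAB2 is clear from here.
LAB4 starts after LAB3 ends; LAB3 is clear from here.
LAB5 starts after LAB4 ends; LAB4 is clear from here.
LAB6 starts after LAB5 ends; LAB5 is clear from here.
LAB7 starts after LAB6 ends.
Every pair is clear; the schedule has no overlaps.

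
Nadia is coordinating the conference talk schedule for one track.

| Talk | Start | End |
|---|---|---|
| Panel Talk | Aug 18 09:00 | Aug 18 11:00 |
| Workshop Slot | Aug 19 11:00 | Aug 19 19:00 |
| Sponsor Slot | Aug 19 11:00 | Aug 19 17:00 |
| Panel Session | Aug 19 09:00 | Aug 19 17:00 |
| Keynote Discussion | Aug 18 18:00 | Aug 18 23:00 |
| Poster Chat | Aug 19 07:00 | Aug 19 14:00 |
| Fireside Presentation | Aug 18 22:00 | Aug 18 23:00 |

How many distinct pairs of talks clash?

7

Two intervals overlap when each starts before the other ends.
Sorted by start: Panel Talk, Keynote Discussion, Fireside Presentation, Poster Chat, Panel Session, Workshop Slot, Sponsor Slot.
Keynote Discussion starts after Panel Talk ends, so Panel Talk has no further overlaps.
Fireside Presentation starts before Keynote Discussion ends → Keynote Discussion and Fireside Presentation overlap.
Poster Chat starts after Keynote Discussion ends, so Keynote Discussion has no further overlaps.
Poster Chat starts after Fireside Presentation ends, so Fireside Presentation has no further overlaps.
Panel Session starts before Poster Chat ends → Poster Chat and Panel Session overlap.
Workshop Slot starts before Poster Chat ends → Poster Chat and Workshop Slot overlap.
Sponsor Slot starts before Poster Chat ends → Poster Chat and Sponsor Slot overlap.
Workshop Slot starts before Panel Session ends → Panel Session and Workshop Slot overlap.
Sponsor Slot starts before Panel Session ends → Panel Session and Sponsor Slot overlap.
Sponsor Slot starts before Workshop Slot ends → Workshop Slot and Sponsor Slot overlap.
Overlapping pairs: Fireside Presentation & Keynote Discussion, Panel Session & Poster Chat, Panel Session & Sponsor Slot, Panel Session & Workshop Slot, Poster Chat & Sponsor Slot, Poster Chat & Workshop Slot, Sponsor Slot & Workshop Slot — 7 in total.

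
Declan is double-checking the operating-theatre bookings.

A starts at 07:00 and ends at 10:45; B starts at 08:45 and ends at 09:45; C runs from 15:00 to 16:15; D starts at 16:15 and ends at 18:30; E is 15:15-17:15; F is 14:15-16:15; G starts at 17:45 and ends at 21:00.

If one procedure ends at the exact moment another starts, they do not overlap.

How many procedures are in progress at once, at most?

Sweep the timeline, counting +1 at each start and −1 at each end (ends before starts at a tie):
07:00 start A → 1
08:45 start B → 2
09:45 end B → 1
10:45 end A → 0
14:15 start F → 1
15:00 start C → 2
15:15 start E → 3
16:15 end C → 2
16:15 end F → 1
16:15 start D → 2
17:15 end E → 1
17:45 start G → 2
18:30 end D → 1
21:00 end G → 0
Peak is 3, at 15:15 (C, E, F).

3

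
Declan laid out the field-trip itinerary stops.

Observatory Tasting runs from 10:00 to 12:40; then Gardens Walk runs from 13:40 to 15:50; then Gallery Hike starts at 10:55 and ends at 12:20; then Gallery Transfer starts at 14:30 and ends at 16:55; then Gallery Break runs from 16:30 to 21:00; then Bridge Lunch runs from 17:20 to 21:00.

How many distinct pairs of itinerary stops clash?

Check each pair: they overlap iff neither finishes before the other starts.
Sorted by start: Observatory Tasting, Gallery Hike, Gardens Walk, Gallery Transfer, Gallery Break, Bridge Lunch.
Gallery Hike starts before Observatory Tasting ends → Observatory Tasting and Gallery Hike overlap.
Gardens Walk starts after Observatory Tasting ends, so Observatory Tasting has no further overlaps.
Gardens Walk starts after Gallery Hike ends, so Gallery Hike has no further overlaps.
Gallery Transfer starts before Gardens Walk ends → Gardens Walk and Gallery Transfer overlap.
Gallery Break starts after Gardens Walk ends, so Gardens Walk has no further overlaps.
Gallery Break starts before Gallery Transfer ends → Gallery Transfer and Gallery Break overlap.
Bridge Lunch starts after Gallery Transfer ends.
Bridge Lunch starts before Gallery Break ends → Gallery Break and Bridge Lunch overlap.
Overlapping pairs: Bridge Lunch & Gallery Break, Gallery Break & Gallery Transfer, Gallery Hike & Observatory Tasting, Gallery Transfer & Gardens Walk — 4 in total.

4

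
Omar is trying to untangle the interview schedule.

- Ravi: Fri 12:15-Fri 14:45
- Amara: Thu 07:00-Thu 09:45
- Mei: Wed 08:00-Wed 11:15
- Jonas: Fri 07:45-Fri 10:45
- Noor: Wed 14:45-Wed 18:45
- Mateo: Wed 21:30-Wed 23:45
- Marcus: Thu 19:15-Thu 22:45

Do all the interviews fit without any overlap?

Sorted by start: Mei, Noor, Mateo, Amara, Marcus, Jonas, Ravi.
Noor starts after Mei ends — done with Mei.
Mateo starts after Noor ends — done with Noor.
Amara starts after Mateo ends — done with Mateo.
Marcus starts after Amara ends — done with Amara.
Jonas starts after Marcus ends — done with Marcus.
Ravi starts after Jonas ends.
Every pair is clear; the schedule has no overlaps.

Yes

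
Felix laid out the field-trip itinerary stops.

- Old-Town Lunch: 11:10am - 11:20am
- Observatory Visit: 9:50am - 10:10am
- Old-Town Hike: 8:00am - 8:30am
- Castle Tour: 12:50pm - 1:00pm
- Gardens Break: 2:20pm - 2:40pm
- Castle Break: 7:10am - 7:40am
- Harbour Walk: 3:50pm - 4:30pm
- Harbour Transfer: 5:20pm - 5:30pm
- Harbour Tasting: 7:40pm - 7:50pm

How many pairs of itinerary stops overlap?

0

Check each pair: they overlap iff neither finishes before the other starts.
Sorted by start: Castle Break, Old-Town Hike, Observatory Visit, Old-Town Lunch, Castle Tour, Gardens Break, Harbour Walk, Harbour Transfer, Harbour Tasting.
Old-Town Hike starts after Castle Break ends — done with Castle Break.
Observatory Visit starts after Old-Town Hike ends — done with Old-Town Hike.
Old-Town Lunch starts after Observatory Visit ends — done with Observatory Visit.
Castle Tour starts after Old-Town Lunch ends — done with Old-Town Lunch.
Gardens Break starts after Castle Tour ends — done with Castle Tour.
Harbour Walk starts after Gardens Break ends — done with Gardens Break.
Harbour Transfer starts after Harbour Walk ends — done with Harbour Walk.
Harbour Tasting starts after Harbour Transfer ends.
No pair overlaps.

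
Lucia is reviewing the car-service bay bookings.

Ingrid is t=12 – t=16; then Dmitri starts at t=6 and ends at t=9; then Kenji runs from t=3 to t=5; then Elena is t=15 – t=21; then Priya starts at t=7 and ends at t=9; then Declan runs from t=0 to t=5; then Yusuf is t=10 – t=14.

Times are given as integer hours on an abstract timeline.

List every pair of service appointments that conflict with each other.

Sorted by start: Declan, Kenji, Dmitri, Priya, Yusuf, Ingrid, Elena.
Kenji starts before Declan ends → Declan and Kenji overlap.
Dmitri starts after Declan ends — done with Declan.
Dmitri starts after Kenji ends — done with Kenji.
Priya starts before Dmitri ends → Dmitri and Priya overlap.
Yusuf starts after Dmitri ends — done with Dmitri.
Yusuf starts after Priya ends — done with Priya.
Ingrid starts before Yusuf ends → Yusuf and Ingrid overlap.
Elena starts after Yusuf ends.
Elena starts before Ingrid ends → Ingrid and Elena overlap.

Declan & Kenji, Dmitri & Priya, Elena & Ingrid, Ingrid & Yusuf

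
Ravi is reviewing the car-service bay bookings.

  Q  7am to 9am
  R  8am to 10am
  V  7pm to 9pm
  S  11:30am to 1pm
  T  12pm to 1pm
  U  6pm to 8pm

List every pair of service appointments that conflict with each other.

Sorted by start: Q, R, S, T, U, V.
R starts before Q ends → Q and R overlap.
S starts after Q ends; Q is clear from here.
S starts after R ends; R is clear from here.
T starts before S ends → S and T overlap.
U starts after S ends; S is clear from here.
U starts after T ends; T is clear from here.
V starts before U ends → U and V overlap.

Q & R, S & T, U & V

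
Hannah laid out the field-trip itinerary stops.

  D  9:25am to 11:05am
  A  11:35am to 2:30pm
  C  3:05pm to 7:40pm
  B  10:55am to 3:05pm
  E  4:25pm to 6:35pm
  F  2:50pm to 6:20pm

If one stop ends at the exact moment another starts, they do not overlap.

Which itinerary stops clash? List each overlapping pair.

A & B, B & D, B & F, C & E, C & F, E & F

Check each pair: they overlap iff neither finishes before the other starts.
Sorted by start: D, B, A, F, C, E.
B starts before D ends → D and B overlap.
A starts after D ends — done with D.
A starts before B ends → B and A overlap.
F starts before B ends → B and F overlap.
C starts exactly when B ends (back-to-back, no overlap) — done with B.
F starts after A ends — done with A.
C starts before F ends → F and C overlap.
E starts before F ends → F and E overlap.
E starts before C ends → C and E overlap.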